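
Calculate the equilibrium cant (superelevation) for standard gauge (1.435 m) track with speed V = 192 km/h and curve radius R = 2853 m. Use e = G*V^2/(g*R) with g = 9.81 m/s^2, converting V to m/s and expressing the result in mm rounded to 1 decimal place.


Convert speed: V = 192 / 3.6 = 53.3333 m/s
Apply formula: e = 1.435 * 53.3333^2 / (9.81 * 2853)
e = 1.435 * 2844.4444 / 27987.93
e = 0.145841 m = 145.8 mm

145.8


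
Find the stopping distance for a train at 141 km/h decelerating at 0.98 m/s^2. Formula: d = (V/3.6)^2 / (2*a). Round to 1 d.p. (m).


Convert speed: V = 141 / 3.6 = 39.1667 m/s
V^2 = 1534.0278
d = 1534.0278 / (2 * 0.98)
d = 1534.0278 / 1.96
d = 782.7 m

782.7


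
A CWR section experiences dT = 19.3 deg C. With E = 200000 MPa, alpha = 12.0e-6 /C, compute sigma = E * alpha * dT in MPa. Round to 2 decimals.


sigma = E * alpha * dT
sigma = 200000 * 12.0e-6 * 19.3
sigma = 2.4 * 19.3
sigma = 46.32 MPa

46.32


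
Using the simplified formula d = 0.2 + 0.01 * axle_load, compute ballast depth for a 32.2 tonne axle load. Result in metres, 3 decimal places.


d = 0.2 + 0.01 * 32.2
d = 0.2 + 0.322
d = 0.522 m

0.522


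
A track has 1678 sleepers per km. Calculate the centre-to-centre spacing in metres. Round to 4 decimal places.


Spacing = 1000 m / number of sleepers
Spacing = 1000 / 1678
Spacing = 0.5959 m

0.5959


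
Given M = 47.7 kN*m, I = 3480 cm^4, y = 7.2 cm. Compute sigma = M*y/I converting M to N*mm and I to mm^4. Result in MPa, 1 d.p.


Convert units:
M = 47.7 kN*m = 47700000 N*mm
y = 7.2 cm = 72 mm
I = 3480 cm^4 = 34800000 mm^4
sigma = 47700000 * 72 / 34800000
sigma = 98.7 MPa

98.7


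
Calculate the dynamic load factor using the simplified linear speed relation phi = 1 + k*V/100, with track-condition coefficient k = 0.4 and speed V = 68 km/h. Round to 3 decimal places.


phi = 1 + k * V / 100
phi = 1 + 0.4 * 68 / 100
phi = 1 + 0.272
phi = 1.272

1.272


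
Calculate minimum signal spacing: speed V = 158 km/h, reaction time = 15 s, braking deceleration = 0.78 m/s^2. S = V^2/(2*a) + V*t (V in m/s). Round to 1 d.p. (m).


V = 158 / 3.6 = 43.8889 m/s
Braking distance = 43.8889^2 / (2*0.78) = 1234.7657 m
Sighting distance = 43.8889 * 15 = 658.3333 m
S = 1234.7657 + 658.3333 = 1893.1 m

1893.1


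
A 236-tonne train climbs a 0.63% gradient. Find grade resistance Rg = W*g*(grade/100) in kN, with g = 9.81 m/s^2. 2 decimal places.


Rg = W * 9.81 * grade / 100
Rg = 236 * 9.81 * 0.63 / 100
Rg = 2315.16 * 0.0063
Rg = 14.59 kN

14.59


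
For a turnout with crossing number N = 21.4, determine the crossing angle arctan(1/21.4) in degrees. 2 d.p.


1/N = 1/21.4 = 0.046729
angle = arctan(0.046729) = 0.046695 rad
angle = 0.046695 * 180/pi = 2.68 degrees

2.68


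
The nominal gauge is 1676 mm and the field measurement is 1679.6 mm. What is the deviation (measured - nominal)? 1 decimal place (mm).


Deviation = measured - nominal
Deviation = 1679.6 - 1676
Deviation = 3.6 mm

3.6


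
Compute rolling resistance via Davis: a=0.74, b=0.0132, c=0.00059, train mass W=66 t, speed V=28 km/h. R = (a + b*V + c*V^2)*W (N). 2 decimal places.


b*V = 0.0132 * 28 = 0.3696
c*V^2 = 0.00059 * 784 = 0.46256
R_per_t = 0.74 + 0.3696 + 0.46256 = 1.57216 N/t
R_total = 1.57216 * 66 = 103.76 N

103.76


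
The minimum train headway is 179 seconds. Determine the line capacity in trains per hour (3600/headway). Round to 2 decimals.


Capacity = 3600 / headway
Capacity = 3600 / 179
Capacity = 20.11 trains/hour

20.11


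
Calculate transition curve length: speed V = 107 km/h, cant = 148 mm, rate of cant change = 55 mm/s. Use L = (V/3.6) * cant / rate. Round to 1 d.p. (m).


Convert speed: V = 107 / 3.6 = 29.7222 m/s
L = 29.7222 * 148 / 55
L = 4398.8889 / 55
L = 80.0 m

80.0


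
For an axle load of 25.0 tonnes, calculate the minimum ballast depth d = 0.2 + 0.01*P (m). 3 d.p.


d = 0.2 + 0.01 * 25.0
d = 0.2 + 0.25
d = 0.450 m

0.450


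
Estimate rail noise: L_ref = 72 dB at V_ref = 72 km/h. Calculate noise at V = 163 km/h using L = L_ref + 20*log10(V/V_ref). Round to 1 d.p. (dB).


V/V_ref = 163 / 72 = 2.263889
log10(2.263889) = 0.354855
20 * 0.354855 = 7.0971
L = 72 + 7.0971 = 79.1 dB

79.1


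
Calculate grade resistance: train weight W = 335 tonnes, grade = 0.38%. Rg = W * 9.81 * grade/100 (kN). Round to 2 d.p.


Rg = W * 9.81 * grade / 100
Rg = 335 * 9.81 * 0.38 / 100
Rg = 3286.35 * 0.0038
Rg = 12.49 kN

12.49


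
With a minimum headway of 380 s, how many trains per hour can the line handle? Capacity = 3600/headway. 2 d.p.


Capacity = 3600 / headway
Capacity = 3600 / 380
Capacity = 9.47 trains/hour

9.47


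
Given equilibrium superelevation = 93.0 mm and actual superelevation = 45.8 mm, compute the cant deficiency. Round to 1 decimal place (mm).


Cant deficiency = equilibrium cant - actual cant
CD = 93.0 - 45.8
CD = 47.2 mm

47.2


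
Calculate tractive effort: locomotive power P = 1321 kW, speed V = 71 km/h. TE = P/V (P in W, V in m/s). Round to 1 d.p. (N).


Convert: P = 1321 kW = 1321000 W
V = 71 / 3.6 = 19.7222 m/s
TE = 1321000 / 19.7222
TE = 66980.3 N

66980.3


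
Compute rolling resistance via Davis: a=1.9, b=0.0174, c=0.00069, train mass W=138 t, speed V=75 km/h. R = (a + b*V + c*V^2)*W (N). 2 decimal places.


b*V = 0.0174 * 75 = 1.305
c*V^2 = 0.00069 * 5625 = 3.88125
R_per_t = 1.9 + 1.305 + 3.88125 = 7.08625 N/t
R_total = 7.08625 * 138 = 977.90 N

977.90


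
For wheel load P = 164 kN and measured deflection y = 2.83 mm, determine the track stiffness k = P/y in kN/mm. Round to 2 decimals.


Track stiffness k = P / y
k = 164 / 2.83
k = 57.95 kN/mm

57.95


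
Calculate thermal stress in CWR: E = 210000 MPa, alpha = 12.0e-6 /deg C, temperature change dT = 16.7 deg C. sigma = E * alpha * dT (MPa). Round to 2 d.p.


sigma = E * alpha * dT
sigma = 210000 * 12.0e-6 * 16.7
sigma = 2.52 * 16.7
sigma = 42.08 MPa

42.08


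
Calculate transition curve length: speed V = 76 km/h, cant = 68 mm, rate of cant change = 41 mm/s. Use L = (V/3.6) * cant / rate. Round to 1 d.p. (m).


Convert speed: V = 76 / 3.6 = 21.1111 m/s
L = 21.1111 * 68 / 41
L = 1435.5556 / 41
L = 35.0 m

35.0


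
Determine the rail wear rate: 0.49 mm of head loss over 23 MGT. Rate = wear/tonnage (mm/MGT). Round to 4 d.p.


Wear rate = total wear / cumulative tonnage
Rate = 0.49 / 23
Rate = 0.0213 mm/MGT

0.0213


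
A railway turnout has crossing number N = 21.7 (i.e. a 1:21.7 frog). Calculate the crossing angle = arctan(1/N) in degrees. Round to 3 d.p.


1/N = 1/21.7 = 0.046083
angle = arctan(0.046083) = 0.04605 rad
angle = 0.04605 * 180/pi = 2.638 degrees

2.638


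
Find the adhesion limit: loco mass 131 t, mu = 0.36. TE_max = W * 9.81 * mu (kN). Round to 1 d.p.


TE_max = W * g * mu
TE_max = 131 * 9.81 * 0.36
TE_max = 1285.11 * 0.36
TE_max = 462.6 kN

462.6


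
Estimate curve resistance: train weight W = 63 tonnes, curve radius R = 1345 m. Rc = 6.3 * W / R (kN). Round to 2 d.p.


Rc = 6.3 * W / R
Rc = 6.3 * 63 / 1345
Rc = 396.9 / 1345
Rc = 0.30 kN

0.30


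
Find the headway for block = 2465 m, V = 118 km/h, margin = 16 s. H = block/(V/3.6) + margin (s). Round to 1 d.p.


V = 118 / 3.6 = 32.7778 m/s
Block traversal time = 2465 / 32.7778 = 75.2034 s
Headway = 75.2034 + 16
Headway = 91.2 s

91.2


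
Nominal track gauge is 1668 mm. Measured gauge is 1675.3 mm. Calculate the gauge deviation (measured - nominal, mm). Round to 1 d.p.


Deviation = measured - nominal
Deviation = 1675.3 - 1668
Deviation = 7.3 mm

7.3


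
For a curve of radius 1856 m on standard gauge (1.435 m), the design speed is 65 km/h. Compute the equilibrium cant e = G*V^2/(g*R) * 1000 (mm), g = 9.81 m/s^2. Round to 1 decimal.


Convert speed: V = 65 / 3.6 = 18.0556 m/s
Apply formula: e = 1.435 * 18.0556^2 / (9.81 * 1856)
e = 1.435 * 326.0031 / 18207.36
e = 0.025694 m = 25.7 mm

25.7


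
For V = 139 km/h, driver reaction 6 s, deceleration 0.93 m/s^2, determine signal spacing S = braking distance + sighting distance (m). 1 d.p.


V = 139 / 3.6 = 38.6111 m/s
Braking distance = 38.6111^2 / (2*0.93) = 801.515 m
Sighting distance = 38.6111 * 6 = 231.6667 m
S = 801.515 + 231.6667 = 1033.2 m

1033.2


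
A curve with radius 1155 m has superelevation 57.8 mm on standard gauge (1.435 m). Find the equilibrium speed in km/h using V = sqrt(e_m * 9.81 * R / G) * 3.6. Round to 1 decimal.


Convert cant: e = 57.8 mm = 0.0578 m
V_ms = sqrt(0.0578 * 9.81 * 1155 / 1.435)
V_ms = sqrt(456.380341) = 21.3631 m/s
V = 21.3631 * 3.6 = 76.9 km/h

76.9


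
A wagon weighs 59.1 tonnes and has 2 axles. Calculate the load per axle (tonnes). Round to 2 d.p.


Load per axle = total weight / number of axles
Load = 59.1 / 2
Load = 29.55 tonnes

29.55


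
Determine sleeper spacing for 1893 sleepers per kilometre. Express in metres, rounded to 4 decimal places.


Spacing = 1000 m / number of sleepers
Spacing = 1000 / 1893
Spacing = 0.5283 m

0.5283


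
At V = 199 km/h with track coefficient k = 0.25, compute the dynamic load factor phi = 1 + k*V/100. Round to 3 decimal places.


phi = 1 + k * V / 100
phi = 1 + 0.25 * 199 / 100
phi = 1 + 0.4975
phi = 1.498

1.498


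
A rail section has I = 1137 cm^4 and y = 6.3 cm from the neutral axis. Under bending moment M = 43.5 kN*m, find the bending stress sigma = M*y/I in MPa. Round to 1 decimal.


Convert units:
M = 43.5 kN*m = 43500000 N*mm
y = 6.3 cm = 63 mm
I = 1137 cm^4 = 11370000 mm^4
sigma = 43500000 * 63 / 11370000
sigma = 241.0 MPa

241.0


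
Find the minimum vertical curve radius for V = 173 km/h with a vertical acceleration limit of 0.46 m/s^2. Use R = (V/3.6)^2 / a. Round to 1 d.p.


Convert speed: V = 173 / 3.6 = 48.0556 m/s
V^2 = 2309.3364 m^2/s^2
R_v = 2309.3364 / 0.46
R_v = 5020.3 m

5020.3


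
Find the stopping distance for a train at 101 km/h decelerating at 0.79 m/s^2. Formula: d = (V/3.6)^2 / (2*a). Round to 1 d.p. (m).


Convert speed: V = 101 / 3.6 = 28.0556 m/s
V^2 = 787.1142
d = 787.1142 / (2 * 0.79)
d = 787.1142 / 1.58
d = 498.2 m

498.2


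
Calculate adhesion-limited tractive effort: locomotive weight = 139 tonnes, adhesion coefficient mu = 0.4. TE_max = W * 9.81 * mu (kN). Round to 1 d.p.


TE_max = W * g * mu
TE_max = 139 * 9.81 * 0.4
TE_max = 1363.59 * 0.4
TE_max = 545.4 kN

545.4


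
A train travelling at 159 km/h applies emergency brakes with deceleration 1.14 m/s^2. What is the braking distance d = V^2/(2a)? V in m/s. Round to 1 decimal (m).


Convert speed: V = 159 / 3.6 = 44.1667 m/s
V^2 = 1950.6944
d = 1950.6944 / (2 * 1.14)
d = 1950.6944 / 2.28
d = 855.6 m

855.6


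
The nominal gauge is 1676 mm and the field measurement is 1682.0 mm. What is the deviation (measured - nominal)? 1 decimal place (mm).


Deviation = measured - nominal
Deviation = 1682.0 - 1676
Deviation = 6.0 mm

6.0


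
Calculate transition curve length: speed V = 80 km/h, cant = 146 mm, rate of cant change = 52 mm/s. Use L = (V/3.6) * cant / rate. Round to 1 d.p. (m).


Convert speed: V = 80 / 3.6 = 22.2222 m/s
L = 22.2222 * 146 / 52
L = 3244.4444 / 52
L = 62.4 m

62.4


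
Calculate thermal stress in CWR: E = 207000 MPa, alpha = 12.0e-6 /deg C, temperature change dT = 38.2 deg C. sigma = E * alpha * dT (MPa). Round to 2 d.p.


sigma = E * alpha * dT
sigma = 207000 * 12.0e-6 * 38.2
sigma = 2.484 * 38.2
sigma = 94.89 MPa

94.89


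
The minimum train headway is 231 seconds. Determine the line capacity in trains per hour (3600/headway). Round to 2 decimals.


Capacity = 3600 / headway
Capacity = 3600 / 231
Capacity = 15.58 trains/hour

15.58


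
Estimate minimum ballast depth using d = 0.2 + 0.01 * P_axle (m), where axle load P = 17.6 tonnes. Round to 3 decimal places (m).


d = 0.2 + 0.01 * 17.6
d = 0.2 + 0.176
d = 0.376 m

0.376


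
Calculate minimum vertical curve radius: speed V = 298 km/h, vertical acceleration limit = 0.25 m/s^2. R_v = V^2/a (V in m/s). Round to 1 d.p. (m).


Convert speed: V = 298 / 3.6 = 82.7778 m/s
V^2 = 6852.1605 m^2/s^2
R_v = 6852.1605 / 0.25
R_v = 27408.6 m

27408.6


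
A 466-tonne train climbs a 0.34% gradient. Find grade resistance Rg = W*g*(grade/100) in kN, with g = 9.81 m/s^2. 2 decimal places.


Rg = W * 9.81 * grade / 100
Rg = 466 * 9.81 * 0.34 / 100
Rg = 4571.46 * 0.0034
Rg = 15.54 kN

15.54


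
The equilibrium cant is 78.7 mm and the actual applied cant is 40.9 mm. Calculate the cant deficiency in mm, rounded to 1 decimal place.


Cant deficiency = equilibrium cant - actual cant
CD = 78.7 - 40.9
CD = 37.8 mm

37.8


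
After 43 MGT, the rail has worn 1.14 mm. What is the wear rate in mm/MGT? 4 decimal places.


Wear rate = total wear / cumulative tonnage
Rate = 1.14 / 43
Rate = 0.0265 mm/MGT

0.0265


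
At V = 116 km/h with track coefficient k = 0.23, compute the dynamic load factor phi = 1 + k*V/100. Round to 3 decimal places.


phi = 1 + k * V / 100
phi = 1 + 0.23 * 116 / 100
phi = 1 + 0.2668
phi = 1.267

1.267


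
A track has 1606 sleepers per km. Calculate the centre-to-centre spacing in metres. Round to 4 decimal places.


Spacing = 1000 m / number of sleepers
Spacing = 1000 / 1606
Spacing = 0.6227 m

0.6227


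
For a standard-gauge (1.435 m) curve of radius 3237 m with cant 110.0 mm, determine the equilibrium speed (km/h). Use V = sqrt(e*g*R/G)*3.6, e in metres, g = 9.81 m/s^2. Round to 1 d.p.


Convert cant: e = 110.0 mm = 0.1100 m
V_ms = sqrt(0.1100 * 9.81 * 3237 / 1.435)
V_ms = sqrt(2434.178885) = 49.3374 m/s
V = 49.3374 * 3.6 = 177.6 km/h

177.6


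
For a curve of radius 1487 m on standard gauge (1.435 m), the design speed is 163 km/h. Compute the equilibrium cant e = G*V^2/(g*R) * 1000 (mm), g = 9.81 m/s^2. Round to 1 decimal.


Convert speed: V = 163 / 3.6 = 45.2778 m/s
Apply formula: e = 1.435 * 45.2778^2 / (9.81 * 1487)
e = 1.435 * 2050.0772 / 14587.47
e = 0.20167 m = 201.7 mm

201.7


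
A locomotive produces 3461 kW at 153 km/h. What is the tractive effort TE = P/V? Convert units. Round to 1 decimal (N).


Convert: P = 3461 kW = 3461000 W
V = 153 / 3.6 = 42.5 m/s
TE = 3461000 / 42.5
TE = 81435.3 N

81435.3


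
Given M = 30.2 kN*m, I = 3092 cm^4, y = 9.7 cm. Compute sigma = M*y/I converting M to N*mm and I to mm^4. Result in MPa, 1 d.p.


Convert units:
M = 30.2 kN*m = 30200000 N*mm
y = 9.7 cm = 97 mm
I = 3092 cm^4 = 30920000 mm^4
sigma = 30200000 * 97 / 30920000
sigma = 94.7 MPa

94.7


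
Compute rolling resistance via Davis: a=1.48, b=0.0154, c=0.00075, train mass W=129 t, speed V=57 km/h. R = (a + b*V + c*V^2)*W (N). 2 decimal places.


b*V = 0.0154 * 57 = 0.8778
c*V^2 = 0.00075 * 3249 = 2.43675
R_per_t = 1.48 + 0.8778 + 2.43675 = 4.79455 N/t
R_total = 4.79455 * 129 = 618.50 N

618.50


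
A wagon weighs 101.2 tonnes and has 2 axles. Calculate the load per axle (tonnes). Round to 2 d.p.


Load per axle = total weight / number of axles
Load = 101.2 / 2
Load = 50.60 tonnes

50.60


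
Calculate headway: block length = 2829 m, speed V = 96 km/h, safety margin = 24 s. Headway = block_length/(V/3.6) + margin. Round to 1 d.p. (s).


V = 96 / 3.6 = 26.6667 m/s
Block traversal time = 2829 / 26.6667 = 106.0875 s
Headway = 106.0875 + 24
Headway = 130.1 s

130.1


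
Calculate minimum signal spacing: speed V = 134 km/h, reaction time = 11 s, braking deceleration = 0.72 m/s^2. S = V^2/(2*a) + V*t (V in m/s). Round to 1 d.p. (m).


V = 134 / 3.6 = 37.2222 m/s
Braking distance = 37.2222^2 / (2*0.72) = 962.1485 m
Sighting distance = 37.2222 * 11 = 409.4444 m
S = 962.1485 + 409.4444 = 1371.6 m

1371.6


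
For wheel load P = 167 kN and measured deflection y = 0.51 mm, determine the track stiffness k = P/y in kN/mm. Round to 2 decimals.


Track stiffness k = P / y
k = 167 / 0.51
k = 327.45 kN/mm

327.45


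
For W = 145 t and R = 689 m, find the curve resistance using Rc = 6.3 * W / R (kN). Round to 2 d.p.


Rc = 6.3 * W / R
Rc = 6.3 * 145 / 689
Rc = 913.5 / 689
Rc = 1.33 kN

1.33


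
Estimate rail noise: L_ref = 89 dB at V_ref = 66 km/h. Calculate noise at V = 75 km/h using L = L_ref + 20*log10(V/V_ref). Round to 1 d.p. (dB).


V/V_ref = 75 / 66 = 1.136364
log10(1.136364) = 0.055517
20 * 0.055517 = 1.1103
L = 89 + 1.1103 = 90.1 dB

90.1


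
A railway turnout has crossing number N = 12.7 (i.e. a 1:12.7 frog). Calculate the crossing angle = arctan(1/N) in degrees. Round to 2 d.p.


1/N = 1/12.7 = 0.07874
angle = arctan(0.07874) = 0.078578 rad
angle = 0.078578 * 180/pi = 4.50 degrees

4.50


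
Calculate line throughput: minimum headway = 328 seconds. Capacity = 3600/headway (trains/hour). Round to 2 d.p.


Capacity = 3600 / headway
Capacity = 3600 / 328
Capacity = 10.98 trains/hour

10.98


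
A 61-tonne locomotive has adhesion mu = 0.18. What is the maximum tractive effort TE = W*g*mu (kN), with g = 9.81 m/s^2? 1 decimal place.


TE_max = W * g * mu
TE_max = 61 * 9.81 * 0.18
TE_max = 598.41 * 0.18
TE_max = 107.7 kN

107.7


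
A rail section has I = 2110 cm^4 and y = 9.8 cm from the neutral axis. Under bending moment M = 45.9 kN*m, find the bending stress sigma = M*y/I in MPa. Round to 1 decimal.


Convert units:
M = 45.9 kN*m = 45900000 N*mm
y = 9.8 cm = 98 mm
I = 2110 cm^4 = 21100000 mm^4
sigma = 45900000 * 98 / 21100000
sigma = 213.2 MPa

213.2


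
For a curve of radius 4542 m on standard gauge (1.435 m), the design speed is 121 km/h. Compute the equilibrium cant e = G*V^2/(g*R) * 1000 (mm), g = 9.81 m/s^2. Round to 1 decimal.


Convert speed: V = 121 / 3.6 = 33.6111 m/s
Apply formula: e = 1.435 * 33.6111^2 / (9.81 * 4542)
e = 1.435 * 1129.7068 / 44557.02
e = 0.036383 m = 36.4 mm

36.4


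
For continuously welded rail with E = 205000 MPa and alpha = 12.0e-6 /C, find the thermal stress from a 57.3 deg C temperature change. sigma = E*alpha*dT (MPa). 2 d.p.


sigma = E * alpha * dT
sigma = 205000 * 12.0e-6 * 57.3
sigma = 2.46 * 57.3
sigma = 140.96 MPa

140.96


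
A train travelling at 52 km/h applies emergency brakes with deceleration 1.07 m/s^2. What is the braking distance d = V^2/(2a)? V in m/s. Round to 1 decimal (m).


Convert speed: V = 52 / 3.6 = 14.4444 m/s
V^2 = 208.642
d = 208.642 / (2 * 1.07)
d = 208.642 / 2.14
d = 97.5 m

97.5


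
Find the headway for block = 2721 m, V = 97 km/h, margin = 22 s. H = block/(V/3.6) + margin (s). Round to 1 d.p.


V = 97 / 3.6 = 26.9444 m/s
Block traversal time = 2721 / 26.9444 = 100.9856 s
Headway = 100.9856 + 22
Headway = 123.0 s

123.0


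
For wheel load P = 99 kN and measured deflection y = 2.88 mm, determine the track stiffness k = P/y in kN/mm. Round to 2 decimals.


Track stiffness k = P / y
k = 99 / 2.88
k = 34.38 kN/mm

34.38


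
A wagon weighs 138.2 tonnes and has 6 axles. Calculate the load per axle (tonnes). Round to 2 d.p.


Load per axle = total weight / number of axles
Load = 138.2 / 6
Load = 23.03 tonnes

23.03


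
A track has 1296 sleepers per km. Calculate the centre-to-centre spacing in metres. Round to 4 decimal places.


Spacing = 1000 m / number of sleepers
Spacing = 1000 / 1296
Spacing = 0.7716 m

0.7716


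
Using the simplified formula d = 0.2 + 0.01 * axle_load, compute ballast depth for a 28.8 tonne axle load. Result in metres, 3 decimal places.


d = 0.2 + 0.01 * 28.8
d = 0.2 + 0.288
d = 0.488 m

0.488


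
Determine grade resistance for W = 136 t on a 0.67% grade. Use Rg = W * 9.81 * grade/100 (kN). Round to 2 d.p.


Rg = W * 9.81 * grade / 100
Rg = 136 * 9.81 * 0.67 / 100
Rg = 1334.16 * 0.0067
Rg = 8.94 kN

8.94


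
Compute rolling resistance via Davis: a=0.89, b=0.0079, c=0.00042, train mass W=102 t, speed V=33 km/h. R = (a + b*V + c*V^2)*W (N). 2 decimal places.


b*V = 0.0079 * 33 = 0.2607
c*V^2 = 0.00042 * 1089 = 0.45738
R_per_t = 0.89 + 0.2607 + 0.45738 = 1.60808 N/t
R_total = 1.60808 * 102 = 164.02 N

164.02


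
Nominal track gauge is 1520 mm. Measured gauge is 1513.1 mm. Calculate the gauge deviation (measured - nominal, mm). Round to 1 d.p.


Deviation = measured - nominal
Deviation = 1513.1 - 1520
Deviation = -6.9 mm

-6.9


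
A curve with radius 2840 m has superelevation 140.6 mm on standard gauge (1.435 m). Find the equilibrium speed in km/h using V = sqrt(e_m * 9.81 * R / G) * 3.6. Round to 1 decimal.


Convert cant: e = 140.6 mm = 0.1406 m
V_ms = sqrt(0.1406 * 9.81 * 2840 / 1.435)
V_ms = sqrt(2729.736753) = 52.2469 m/s
V = 52.2469 * 3.6 = 188.1 km/h

188.1


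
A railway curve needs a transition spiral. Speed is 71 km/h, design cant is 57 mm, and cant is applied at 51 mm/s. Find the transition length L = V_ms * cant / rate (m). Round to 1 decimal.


Convert speed: V = 71 / 3.6 = 19.7222 m/s
L = 19.7222 * 57 / 51
L = 1124.1667 / 51
L = 22.0 m

22.0


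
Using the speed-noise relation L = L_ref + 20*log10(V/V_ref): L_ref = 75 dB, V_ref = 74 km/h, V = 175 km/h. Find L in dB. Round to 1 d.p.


V/V_ref = 175 / 74 = 2.364865
log10(2.364865) = 0.373806
20 * 0.373806 = 7.4761
L = 75 + 7.4761 = 82.5 dB

82.5


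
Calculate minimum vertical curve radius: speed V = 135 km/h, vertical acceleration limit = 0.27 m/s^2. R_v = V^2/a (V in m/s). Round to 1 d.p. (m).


Convert speed: V = 135 / 3.6 = 37.5 m/s
V^2 = 1406.25 m^2/s^2
R_v = 1406.25 / 0.27
R_v = 5208.3 m

5208.3


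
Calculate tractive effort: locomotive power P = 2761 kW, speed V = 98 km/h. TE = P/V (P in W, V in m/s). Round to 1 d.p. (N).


Convert: P = 2761 kW = 2761000 W
V = 98 / 3.6 = 27.2222 m/s
TE = 2761000 / 27.2222
TE = 101424.5 N

101424.5


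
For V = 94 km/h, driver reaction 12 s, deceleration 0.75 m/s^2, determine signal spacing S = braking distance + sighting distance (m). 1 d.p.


V = 94 / 3.6 = 26.1111 m/s
Braking distance = 26.1111^2 / (2*0.75) = 454.5267 m
Sighting distance = 26.1111 * 12 = 313.3333 m
S = 454.5267 + 313.3333 = 767.9 m

767.9


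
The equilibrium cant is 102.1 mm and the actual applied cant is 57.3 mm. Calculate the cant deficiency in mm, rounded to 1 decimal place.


Cant deficiency = equilibrium cant - actual cant
CD = 102.1 - 57.3
CD = 44.8 mm

44.8


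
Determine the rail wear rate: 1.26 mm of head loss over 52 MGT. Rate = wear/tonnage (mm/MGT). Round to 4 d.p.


Wear rate = total wear / cumulative tonnage
Rate = 1.26 / 52
Rate = 0.0242 mm/MGT

0.0242


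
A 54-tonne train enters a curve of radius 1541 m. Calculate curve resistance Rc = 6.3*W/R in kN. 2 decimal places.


Rc = 6.3 * W / R
Rc = 6.3 * 54 / 1541
Rc = 340.2 / 1541
Rc = 0.22 kN

0.22


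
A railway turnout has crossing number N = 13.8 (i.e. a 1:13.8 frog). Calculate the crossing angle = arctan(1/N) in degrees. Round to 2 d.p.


1/N = 1/13.8 = 0.072464
angle = arctan(0.072464) = 0.072337 rad
angle = 0.072337 * 180/pi = 4.14 degrees

4.14


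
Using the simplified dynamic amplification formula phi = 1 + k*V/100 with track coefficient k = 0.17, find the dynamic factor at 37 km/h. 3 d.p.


phi = 1 + k * V / 100
phi = 1 + 0.17 * 37 / 100
phi = 1 + 0.0629
phi = 1.063

1.063


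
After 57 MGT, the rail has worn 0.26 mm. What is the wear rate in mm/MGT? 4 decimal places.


Wear rate = total wear / cumulative tonnage
Rate = 0.26 / 57
Rate = 0.0046 mm/MGT

0.0046


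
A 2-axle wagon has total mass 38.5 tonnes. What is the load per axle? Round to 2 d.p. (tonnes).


Load per axle = total weight / number of axles
Load = 38.5 / 2
Load = 19.25 tonnes

19.25


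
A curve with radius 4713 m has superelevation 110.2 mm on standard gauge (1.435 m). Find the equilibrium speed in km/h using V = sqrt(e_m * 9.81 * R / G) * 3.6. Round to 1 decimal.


Convert cant: e = 110.2 mm = 0.1102 m
V_ms = sqrt(0.1102 * 9.81 * 4713 / 1.435)
V_ms = sqrt(3550.554151) = 59.5865 m/s
V = 59.5865 * 3.6 = 214.5 km/h

214.5


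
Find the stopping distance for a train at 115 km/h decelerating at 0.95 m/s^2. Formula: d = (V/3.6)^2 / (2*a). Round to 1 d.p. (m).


Convert speed: V = 115 / 3.6 = 31.9444 m/s
V^2 = 1020.4475
d = 1020.4475 / (2 * 0.95)
d = 1020.4475 / 1.9
d = 537.1 m

537.1


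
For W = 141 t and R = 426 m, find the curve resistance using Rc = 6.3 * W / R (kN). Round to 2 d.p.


Rc = 6.3 * W / R
Rc = 6.3 * 141 / 426
Rc = 888.3 / 426
Rc = 2.09 kN

2.09


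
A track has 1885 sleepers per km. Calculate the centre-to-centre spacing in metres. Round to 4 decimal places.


Spacing = 1000 m / number of sleepers
Spacing = 1000 / 1885
Spacing = 0.5305 m

0.5305


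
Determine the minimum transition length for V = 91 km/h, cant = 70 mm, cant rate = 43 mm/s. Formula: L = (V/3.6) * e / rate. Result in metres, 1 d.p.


Convert speed: V = 91 / 3.6 = 25.2778 m/s
L = 25.2778 * 70 / 43
L = 1769.4444 / 43
L = 41.1 m

41.1


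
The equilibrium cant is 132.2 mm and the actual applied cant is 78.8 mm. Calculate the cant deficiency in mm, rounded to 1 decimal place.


Cant deficiency = equilibrium cant - actual cant
CD = 132.2 - 78.8
CD = 53.4 mm

53.4


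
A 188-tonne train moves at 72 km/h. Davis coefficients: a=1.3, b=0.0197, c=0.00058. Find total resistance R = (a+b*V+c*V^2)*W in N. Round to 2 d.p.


b*V = 0.0197 * 72 = 1.4184
c*V^2 = 0.00058 * 5184 = 3.00672
R_per_t = 1.3 + 1.4184 + 3.00672 = 5.72512 N/t
R_total = 5.72512 * 188 = 1076.32 N

1076.32


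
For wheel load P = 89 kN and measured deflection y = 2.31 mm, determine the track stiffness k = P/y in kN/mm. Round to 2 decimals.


Track stiffness k = P / y
k = 89 / 2.31
k = 38.53 kN/mm

38.53


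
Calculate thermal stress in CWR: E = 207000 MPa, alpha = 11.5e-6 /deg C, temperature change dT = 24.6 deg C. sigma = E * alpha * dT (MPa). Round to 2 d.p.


sigma = E * alpha * dT
sigma = 207000 * 11.5e-6 * 24.6
sigma = 2.3805 * 24.6
sigma = 58.56 MPa

58.56


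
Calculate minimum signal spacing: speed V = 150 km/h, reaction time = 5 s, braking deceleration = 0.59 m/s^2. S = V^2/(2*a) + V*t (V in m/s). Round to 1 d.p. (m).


V = 150 / 3.6 = 41.6667 m/s
Braking distance = 41.6667^2 / (2*0.59) = 1471.2806 m
Sighting distance = 41.6667 * 5 = 208.3333 m
S = 1471.2806 + 208.3333 = 1679.6 m

1679.6


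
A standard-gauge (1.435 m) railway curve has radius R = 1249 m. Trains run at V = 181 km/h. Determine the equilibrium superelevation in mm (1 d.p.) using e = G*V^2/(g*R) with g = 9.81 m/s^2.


Convert speed: V = 181 / 3.6 = 50.2778 m/s
Apply formula: e = 1.435 * 50.2778^2 / (9.81 * 1249)
e = 1.435 * 2527.8549 / 12252.69
e = 0.296055 m = 296.1 mm

296.1


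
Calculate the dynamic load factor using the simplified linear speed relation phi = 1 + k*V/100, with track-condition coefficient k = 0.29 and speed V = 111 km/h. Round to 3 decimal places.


phi = 1 + k * V / 100
phi = 1 + 0.29 * 111 / 100
phi = 1 + 0.3219
phi = 1.322

1.322


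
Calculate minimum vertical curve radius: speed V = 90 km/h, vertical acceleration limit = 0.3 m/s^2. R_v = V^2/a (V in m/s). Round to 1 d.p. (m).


Convert speed: V = 90 / 3.6 = 25.0 m/s
V^2 = 625.0 m^2/s^2
R_v = 625.0 / 0.3
R_v = 2083.3 m

2083.3


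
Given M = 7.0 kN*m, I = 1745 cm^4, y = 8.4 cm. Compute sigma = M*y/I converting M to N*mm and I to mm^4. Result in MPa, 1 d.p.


Convert units:
M = 7.0 kN*m = 7000000 N*mm
y = 8.4 cm = 84 mm
I = 1745 cm^4 = 17450000 mm^4
sigma = 7000000 * 84 / 17450000
sigma = 33.7 MPa

33.7


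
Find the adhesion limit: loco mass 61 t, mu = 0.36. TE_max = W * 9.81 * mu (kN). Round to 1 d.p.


TE_max = W * g * mu
TE_max = 61 * 9.81 * 0.36
TE_max = 598.41 * 0.36
TE_max = 215.4 kN

215.4


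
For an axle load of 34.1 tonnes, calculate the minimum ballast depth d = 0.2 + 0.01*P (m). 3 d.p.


d = 0.2 + 0.01 * 34.1
d = 0.2 + 0.341
d = 0.541 m

0.541


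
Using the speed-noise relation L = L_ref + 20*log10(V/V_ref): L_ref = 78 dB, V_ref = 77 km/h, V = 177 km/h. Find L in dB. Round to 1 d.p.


V/V_ref = 177 / 77 = 2.298701
log10(2.298701) = 0.361483
20 * 0.361483 = 7.2297
L = 78 + 7.2297 = 85.2 dB

85.2


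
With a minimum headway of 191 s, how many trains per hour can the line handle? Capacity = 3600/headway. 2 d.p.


Capacity = 3600 / headway
Capacity = 3600 / 191
Capacity = 18.85 trains/hour

18.85


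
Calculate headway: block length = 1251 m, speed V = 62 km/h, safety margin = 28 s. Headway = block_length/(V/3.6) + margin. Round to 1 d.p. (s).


V = 62 / 3.6 = 17.2222 m/s
Block traversal time = 1251 / 17.2222 = 72.6387 s
Headway = 72.6387 + 28
Headway = 100.6 s

100.6


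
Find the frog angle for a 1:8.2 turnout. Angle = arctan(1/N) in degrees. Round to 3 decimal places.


1/N = 1/8.2 = 0.121951
angle = arctan(0.121951) = 0.121352 rad
angle = 0.121352 * 180/pi = 6.953 degrees

6.953


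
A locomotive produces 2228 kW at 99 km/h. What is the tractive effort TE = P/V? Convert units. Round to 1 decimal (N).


Convert: P = 2228 kW = 2228000 W
V = 99 / 3.6 = 27.5 m/s
TE = 2228000 / 27.5
TE = 81018.2 N

81018.2


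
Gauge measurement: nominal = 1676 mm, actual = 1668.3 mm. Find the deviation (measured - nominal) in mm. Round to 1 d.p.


Deviation = measured - nominal
Deviation = 1668.3 - 1676
Deviation = -7.7 mm

-7.7


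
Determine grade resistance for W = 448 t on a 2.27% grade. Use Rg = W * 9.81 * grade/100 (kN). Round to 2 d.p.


Rg = W * 9.81 * grade / 100
Rg = 448 * 9.81 * 2.27 / 100
Rg = 4394.88 * 0.0227
Rg = 99.76 kN

99.76


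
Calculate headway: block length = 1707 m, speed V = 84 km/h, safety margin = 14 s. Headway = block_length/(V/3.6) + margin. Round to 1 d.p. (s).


V = 84 / 3.6 = 23.3333 m/s
Block traversal time = 1707 / 23.3333 = 73.1571 s
Headway = 73.1571 + 14
Headway = 87.2 s

87.2


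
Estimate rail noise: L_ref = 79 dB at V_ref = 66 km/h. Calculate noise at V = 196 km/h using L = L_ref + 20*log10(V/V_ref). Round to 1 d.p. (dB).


V/V_ref = 196 / 66 = 2.969697
log10(2.969697) = 0.472712
20 * 0.472712 = 9.4542
L = 79 + 9.4542 = 88.5 dB

88.5


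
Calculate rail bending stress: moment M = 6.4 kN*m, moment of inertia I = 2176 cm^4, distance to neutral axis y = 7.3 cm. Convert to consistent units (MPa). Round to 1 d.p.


Convert units:
M = 6.4 kN*m = 6400000 N*mm
y = 7.3 cm = 73 mm
I = 2176 cm^4 = 21760000 mm^4
sigma = 6400000 * 73 / 21760000
sigma = 21.5 MPa

21.5


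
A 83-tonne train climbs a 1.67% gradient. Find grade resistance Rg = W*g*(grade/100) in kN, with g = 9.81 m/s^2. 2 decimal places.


Rg = W * 9.81 * grade / 100
Rg = 83 * 9.81 * 1.67 / 100
Rg = 814.23 * 0.0167
Rg = 13.60 kN

13.60


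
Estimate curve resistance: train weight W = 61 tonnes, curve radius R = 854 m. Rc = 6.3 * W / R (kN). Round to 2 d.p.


Rc = 6.3 * W / R
Rc = 6.3 * 61 / 854
Rc = 384.3 / 854
Rc = 0.45 kN

0.45


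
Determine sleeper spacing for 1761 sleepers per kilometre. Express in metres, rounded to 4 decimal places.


Spacing = 1000 m / number of sleepers
Spacing = 1000 / 1761
Spacing = 0.5679 m

0.5679


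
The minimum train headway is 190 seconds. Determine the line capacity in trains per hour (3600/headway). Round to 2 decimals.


Capacity = 3600 / headway
Capacity = 3600 / 190
Capacity = 18.95 trains/hour

18.95


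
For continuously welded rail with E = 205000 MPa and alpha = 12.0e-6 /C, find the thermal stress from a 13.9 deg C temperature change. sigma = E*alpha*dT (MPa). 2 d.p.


sigma = E * alpha * dT
sigma = 205000 * 12.0e-6 * 13.9
sigma = 2.46 * 13.9
sigma = 34.19 MPa

34.19


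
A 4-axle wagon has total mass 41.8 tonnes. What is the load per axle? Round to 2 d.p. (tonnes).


Load per axle = total weight / number of axles
Load = 41.8 / 4
Load = 10.45 tonnes

10.45


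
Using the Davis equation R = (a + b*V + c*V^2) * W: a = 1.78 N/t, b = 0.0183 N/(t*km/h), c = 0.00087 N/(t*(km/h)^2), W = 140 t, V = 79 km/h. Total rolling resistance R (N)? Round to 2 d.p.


b*V = 0.0183 * 79 = 1.4457
c*V^2 = 0.00087 * 6241 = 5.42967
R_per_t = 1.78 + 1.4457 + 5.42967 = 8.65537 N/t
R_total = 8.65537 * 140 = 1211.75 N

1211.75


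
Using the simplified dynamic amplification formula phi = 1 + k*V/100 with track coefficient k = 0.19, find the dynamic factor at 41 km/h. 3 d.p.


phi = 1 + k * V / 100
phi = 1 + 0.19 * 41 / 100
phi = 1 + 0.0779
phi = 1.078

1.078


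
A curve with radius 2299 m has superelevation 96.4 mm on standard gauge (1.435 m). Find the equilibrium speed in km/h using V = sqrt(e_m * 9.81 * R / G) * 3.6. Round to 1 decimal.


Convert cant: e = 96.4 mm = 0.0964 m
V_ms = sqrt(0.0964 * 9.81 * 2299 / 1.435)
V_ms = sqrt(1515.07144) = 38.9239 m/s
V = 38.9239 * 3.6 = 140.1 km/h

140.1


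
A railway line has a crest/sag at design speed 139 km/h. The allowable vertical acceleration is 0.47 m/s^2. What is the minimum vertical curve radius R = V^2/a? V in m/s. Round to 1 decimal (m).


Convert speed: V = 139 / 3.6 = 38.6111 m/s
V^2 = 1490.8179 m^2/s^2
R_v = 1490.8179 / 0.47
R_v = 3172.0 m

3172.0


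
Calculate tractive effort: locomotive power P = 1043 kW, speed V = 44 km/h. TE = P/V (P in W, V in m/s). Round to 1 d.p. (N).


Convert: P = 1043 kW = 1043000 W
V = 44 / 3.6 = 12.2222 m/s
TE = 1043000 / 12.2222
TE = 85336.4 N

85336.4


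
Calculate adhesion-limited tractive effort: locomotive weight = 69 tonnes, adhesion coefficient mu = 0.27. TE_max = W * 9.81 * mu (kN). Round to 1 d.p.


TE_max = W * g * mu
TE_max = 69 * 9.81 * 0.27
TE_max = 676.89 * 0.27
TE_max = 182.8 kN

182.8


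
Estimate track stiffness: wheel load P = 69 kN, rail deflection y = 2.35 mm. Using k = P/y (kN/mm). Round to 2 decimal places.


Track stiffness k = P / y
k = 69 / 2.35
k = 29.36 kN/mm

29.36


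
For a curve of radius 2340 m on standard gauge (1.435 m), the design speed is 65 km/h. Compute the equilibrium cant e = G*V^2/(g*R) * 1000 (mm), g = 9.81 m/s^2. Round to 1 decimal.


Convert speed: V = 65 / 3.6 = 18.0556 m/s
Apply formula: e = 1.435 * 18.0556^2 / (9.81 * 2340)
e = 1.435 * 326.0031 / 22955.4
e = 0.020379 m = 20.4 mm

20.4


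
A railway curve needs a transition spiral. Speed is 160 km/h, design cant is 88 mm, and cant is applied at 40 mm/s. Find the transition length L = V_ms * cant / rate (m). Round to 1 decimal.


Convert speed: V = 160 / 3.6 = 44.4444 m/s
L = 44.4444 * 88 / 40
L = 3911.1111 / 40
L = 97.8 m

97.8


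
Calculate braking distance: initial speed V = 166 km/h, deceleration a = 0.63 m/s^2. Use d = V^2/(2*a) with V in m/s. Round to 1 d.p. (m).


Convert speed: V = 166 / 3.6 = 46.1111 m/s
V^2 = 2126.2346
d = 2126.2346 / (2 * 0.63)
d = 2126.2346 / 1.26
d = 1687.5 m

1687.5


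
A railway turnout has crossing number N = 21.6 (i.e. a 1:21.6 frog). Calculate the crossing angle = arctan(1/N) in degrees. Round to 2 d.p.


1/N = 1/21.6 = 0.046296
angle = arctan(0.046296) = 0.046263 rad
angle = 0.046263 * 180/pi = 2.65 degrees

2.65


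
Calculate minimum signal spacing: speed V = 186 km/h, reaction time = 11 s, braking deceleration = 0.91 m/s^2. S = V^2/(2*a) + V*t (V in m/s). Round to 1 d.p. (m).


V = 186 / 3.6 = 51.6667 m/s
Braking distance = 51.6667^2 / (2*0.91) = 1466.7277 m
Sighting distance = 51.6667 * 11 = 568.3333 m
S = 1466.7277 + 568.3333 = 2035.1 m

2035.1


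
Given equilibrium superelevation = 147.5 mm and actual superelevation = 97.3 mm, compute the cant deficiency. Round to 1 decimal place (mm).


Cant deficiency = equilibrium cant - actual cant
CD = 147.5 - 97.3
CD = 50.2 mm

50.2


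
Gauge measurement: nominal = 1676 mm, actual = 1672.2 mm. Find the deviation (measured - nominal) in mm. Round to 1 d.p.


Deviation = measured - nominal
Deviation = 1672.2 - 1676
Deviation = -3.8 mm

-3.8


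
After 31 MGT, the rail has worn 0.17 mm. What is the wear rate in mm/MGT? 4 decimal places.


Wear rate = total wear / cumulative tonnage
Rate = 0.17 / 31
Rate = 0.0055 mm/MGT

0.0055


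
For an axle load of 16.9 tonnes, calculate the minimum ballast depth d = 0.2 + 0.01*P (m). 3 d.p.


d = 0.2 + 0.01 * 16.9
d = 0.2 + 0.169
d = 0.369 m

0.369


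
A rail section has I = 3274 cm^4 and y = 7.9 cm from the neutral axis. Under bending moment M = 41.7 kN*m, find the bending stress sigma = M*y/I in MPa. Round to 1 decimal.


Convert units:
M = 41.7 kN*m = 41700000 N*mm
y = 7.9 cm = 79 mm
I = 3274 cm^4 = 32740000 mm^4
sigma = 41700000 * 79 / 32740000
sigma = 100.6 MPa

100.6


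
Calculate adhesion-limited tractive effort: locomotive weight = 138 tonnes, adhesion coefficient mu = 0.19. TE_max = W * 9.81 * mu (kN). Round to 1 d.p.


TE_max = W * g * mu
TE_max = 138 * 9.81 * 0.19
TE_max = 1353.78 * 0.19
TE_max = 257.2 kN

257.2


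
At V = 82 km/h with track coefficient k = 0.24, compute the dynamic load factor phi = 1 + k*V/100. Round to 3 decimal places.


phi = 1 + k * V / 100
phi = 1 + 0.24 * 82 / 100
phi = 1 + 0.1968
phi = 1.197

1.197


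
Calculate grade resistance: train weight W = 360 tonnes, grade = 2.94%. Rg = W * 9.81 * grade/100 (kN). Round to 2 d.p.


Rg = W * 9.81 * grade / 100
Rg = 360 * 9.81 * 2.94 / 100
Rg = 3531.6 * 0.0294
Rg = 103.83 kN

103.83


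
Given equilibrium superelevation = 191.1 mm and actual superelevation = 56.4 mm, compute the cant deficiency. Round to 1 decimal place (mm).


Cant deficiency = equilibrium cant - actual cant
CD = 191.1 - 56.4
CD = 134.7 mm

134.7


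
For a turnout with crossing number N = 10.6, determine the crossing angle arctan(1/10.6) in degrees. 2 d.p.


1/N = 1/10.6 = 0.09434
angle = arctan(0.09434) = 0.094061 rad
angle = 0.094061 * 180/pi = 5.39 degrees

5.39


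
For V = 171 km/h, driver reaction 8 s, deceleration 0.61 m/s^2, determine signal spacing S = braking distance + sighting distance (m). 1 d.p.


V = 171 / 3.6 = 47.5 m/s
Braking distance = 47.5^2 / (2*0.61) = 1849.3852 m
Sighting distance = 47.5 * 8 = 380.0 m
S = 1849.3852 + 380.0 = 2229.4 m

2229.4


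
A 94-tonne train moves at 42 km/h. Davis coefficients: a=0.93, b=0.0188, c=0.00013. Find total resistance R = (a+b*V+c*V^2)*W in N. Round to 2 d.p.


b*V = 0.0188 * 42 = 0.7896
c*V^2 = 0.00013 * 1764 = 0.22932
R_per_t = 0.93 + 0.7896 + 0.22932 = 1.94892 N/t
R_total = 1.94892 * 94 = 183.20 N

183.20


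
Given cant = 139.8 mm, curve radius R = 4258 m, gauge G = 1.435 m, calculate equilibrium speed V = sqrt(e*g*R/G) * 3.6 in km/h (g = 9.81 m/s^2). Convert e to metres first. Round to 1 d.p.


Convert cant: e = 139.8 mm = 0.1398 m
V_ms = sqrt(0.1398 * 9.81 * 4258 / 1.435)
V_ms = sqrt(4069.395822) = 63.7918 m/s
V = 63.7918 * 3.6 = 229.7 km/h

229.7


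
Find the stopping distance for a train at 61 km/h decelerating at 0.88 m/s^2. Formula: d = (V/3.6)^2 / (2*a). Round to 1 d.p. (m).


Convert speed: V = 61 / 3.6 = 16.9444 m/s
V^2 = 287.1142
d = 287.1142 / (2 * 0.88)
d = 287.1142 / 1.76
d = 163.1 m

163.1


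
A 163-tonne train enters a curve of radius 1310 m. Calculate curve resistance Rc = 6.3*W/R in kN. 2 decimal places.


Rc = 6.3 * W / R
Rc = 6.3 * 163 / 1310
Rc = 1026.9 / 1310
Rc = 0.78 kN

0.78


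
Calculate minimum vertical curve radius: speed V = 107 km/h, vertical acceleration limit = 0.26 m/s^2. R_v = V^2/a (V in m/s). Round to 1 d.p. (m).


Convert speed: V = 107 / 3.6 = 29.7222 m/s
V^2 = 883.4105 m^2/s^2
R_v = 883.4105 / 0.26
R_v = 3397.7 m

3397.7


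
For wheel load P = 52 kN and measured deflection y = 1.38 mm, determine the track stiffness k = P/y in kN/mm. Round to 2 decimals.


Track stiffness k = P / y
k = 52 / 1.38
k = 37.68 kN/mm

37.68


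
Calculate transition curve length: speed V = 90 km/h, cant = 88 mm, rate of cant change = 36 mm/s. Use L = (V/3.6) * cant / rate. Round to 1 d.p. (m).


Convert speed: V = 90 / 3.6 = 25.0 m/s
L = 25.0 * 88 / 36
L = 2200.0 / 36
L = 61.1 m

61.1


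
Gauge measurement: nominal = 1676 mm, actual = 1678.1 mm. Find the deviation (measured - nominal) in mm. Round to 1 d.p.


Deviation = measured - nominal
Deviation = 1678.1 - 1676
Deviation = 2.1 mm

2.1


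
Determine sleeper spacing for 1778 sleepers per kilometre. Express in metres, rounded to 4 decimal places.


Spacing = 1000 m / number of sleepers
Spacing = 1000 / 1778
Spacing = 0.5624 m

0.5624
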